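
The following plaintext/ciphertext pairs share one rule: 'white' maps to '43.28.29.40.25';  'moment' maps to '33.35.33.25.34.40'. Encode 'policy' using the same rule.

The number is (letter's place in the alphabet, a=1) + 20.
Applying it to policy: p=16→36, o=15→35, l=12→32, i=9→29, c=3→23, y=25→45.

36.35.32.29.23.45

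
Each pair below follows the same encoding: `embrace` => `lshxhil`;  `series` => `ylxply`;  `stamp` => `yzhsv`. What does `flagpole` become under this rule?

lrhmvvrl

The shift depends on letter class: consonant m→s is +6, but vowel e→l is +7. The rule splits by letter class: vowels +7, consonants +6.
On flagpole: f(cons)+6=l, l(cons)+6=r, a(vowel)+7=h, g(cons)+6=m, p(cons)+6=v, o(vowel)+7=v, l(cons)+6=r, e(vowel)+7=l.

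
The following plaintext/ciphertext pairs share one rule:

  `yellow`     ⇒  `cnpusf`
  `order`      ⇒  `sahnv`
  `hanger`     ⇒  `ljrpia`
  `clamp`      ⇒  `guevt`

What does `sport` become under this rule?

Shifts by position in yellow: pos 0: y→c (+4), pos 1: e→n (+9), pos 2: l→p (+4), pos 3: l→u (+9) — repeating every 2. It's a Vigenère-style cipher with numeric key [4,9]: position i shifts by key[i mod 2].
On sport: s+4=w, p+9=y, o+4=s, r+9=a, t+4=x.

wysax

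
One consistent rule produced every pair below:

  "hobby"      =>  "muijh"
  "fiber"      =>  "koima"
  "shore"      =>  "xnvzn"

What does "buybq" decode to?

In hobby: h→m is +5, o→u is +6, b→i is +7, b→j is +8 — the shift increases by 1 each position. The shift increases by 1 at each position, starting from +5: 5, 6, 7, ….
Decoding buybq: b−5=w, u−6=o, y−7=r, b−8=t, q−9=h.

worth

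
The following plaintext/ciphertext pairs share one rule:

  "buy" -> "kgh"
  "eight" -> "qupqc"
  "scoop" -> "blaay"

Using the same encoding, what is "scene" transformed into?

blqwq

The rule splits by letter class: vowels +12, consonants +9.
Applying it to scene: s(cons)+9=b, c(cons)+9=l, e(vowel)+12=q, n(cons)+9=w, e(vowel)+12=q.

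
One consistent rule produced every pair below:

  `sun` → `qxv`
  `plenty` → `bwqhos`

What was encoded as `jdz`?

wag

The output letters match the input read backwards, each shifted +3: sun reversed is nus. Read the word backwards and shift each letter +3.
Decoding jdz: shift back: j−3=g, d−3=a, z−3=w → gaw; then reverse → wag.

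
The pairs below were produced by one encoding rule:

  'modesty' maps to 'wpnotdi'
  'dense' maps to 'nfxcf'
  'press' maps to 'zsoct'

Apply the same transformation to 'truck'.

It's a Vigenère-style cipher with numeric key [10,1,10]: position i shifts by key[i mod 3].
On truck: t+10=d, r+1=s, u+10=e, c+10=m, k+1=l.

dseml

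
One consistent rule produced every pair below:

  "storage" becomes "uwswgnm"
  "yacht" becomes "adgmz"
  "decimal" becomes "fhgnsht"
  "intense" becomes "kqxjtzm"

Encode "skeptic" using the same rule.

uniuzpk

In storage: s→u is +2, t→w is +3, o→s is +4, r→w is +5 — the shift increases by 1 each position. The shift increases by 1 at each position, starting from +2: 2, 3, 4, ….
On skeptic: s+2=u, k+3=n, e+4=i, p+5=u, t+6=z, i+7=p, c+8=k.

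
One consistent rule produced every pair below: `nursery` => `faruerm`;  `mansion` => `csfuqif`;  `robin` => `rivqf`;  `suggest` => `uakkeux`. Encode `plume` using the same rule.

This is an affine cipher: with a=0,…,z=25, each position x becomes (3x+18) mod 26.
Applying it to plume: p(15)→3·15+18≡11=l; l(11)→3·11+18≡25=z; u(20)→3·20+18≡0=a; m(12)→3·12+18≡2=c; e(4)→3·4+18≡4=e (all mod 26).

lzace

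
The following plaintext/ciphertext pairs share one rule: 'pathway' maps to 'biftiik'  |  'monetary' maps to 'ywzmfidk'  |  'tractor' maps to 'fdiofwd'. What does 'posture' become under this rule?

The shift depends on letter class: consonant p→b is +12, but vowel a→i is +8. Two shifts are in play — +8 for a/e/i/o/u, +12 for every other letter.
On posture: p(cons)+12=b, o(vowel)+8=w, s(cons)+12=e, t(cons)+12=f, u(vowel)+8=c, r(cons)+12=d, e(vowel)+8=m.

bwefcdm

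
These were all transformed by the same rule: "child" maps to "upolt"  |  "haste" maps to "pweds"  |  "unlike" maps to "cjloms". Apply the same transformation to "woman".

aikwj

c(2)→u(20) and h(7)→p(15) fit y≡25x+22 (mod 26); the inverse of 25 mod 26 is 25. Treating letters as 0–25, the rule is x ↦ 25x + 22 (mod 26).
On woman: w(22)→25·22+22≡0=a; o(14)→25·14+22≡8=i; m(12)→25·12+22≡10=k; a(0)→25·0+22≡22=w; n(13)→25·13+22≡9=j (all mod 26).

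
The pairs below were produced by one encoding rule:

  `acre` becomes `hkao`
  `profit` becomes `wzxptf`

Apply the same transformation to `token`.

In acre: a→h is +7, c→k is +8, r→a is +9, e→o is +10 — the shift increases by 1 each position. Each letter shifts forward by (position + 7), i.e. 7, 8, 9, … — the shift grows by one for each successive letter.
Applying it to token: t+7=a, o+8=w, k+9=t, e+10=o, n+11=y.

awtoy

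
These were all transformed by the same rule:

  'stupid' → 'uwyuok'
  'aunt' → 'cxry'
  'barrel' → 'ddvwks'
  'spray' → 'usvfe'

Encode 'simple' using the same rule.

In stupid: s→u is +2, t→w is +3, u→y is +4, p→u is +5 — the shift increases by 1 each position. Letter i (0-indexed) is shifted by i+2, so successive shifts are 2, 3, 4, ….
On simple: s+2=u, i+3=l, m+4=q, p+5=u, l+6=r, e+7=l.

ulqurl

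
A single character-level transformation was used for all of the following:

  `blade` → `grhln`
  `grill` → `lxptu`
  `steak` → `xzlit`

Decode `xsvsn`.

smoke

In blade: b→g is +5, l→r is +6, a→h is +7, d→l is +8 — the shift increases by 1 each position. Letter i (0-indexed) is shifted by i+5, so successive shifts are 5, 6, 7, ….
Undoing it on xsvsn: x−5=s, s−6=m, v−7=o, s−8=k, n−9=e.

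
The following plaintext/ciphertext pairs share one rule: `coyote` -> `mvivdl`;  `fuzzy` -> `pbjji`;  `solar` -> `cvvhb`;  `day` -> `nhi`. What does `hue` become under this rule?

rbl

Two shifts are in play — +7 for a/e/i/o/u, +10 for every other letter.
On hue: h(cons)+10=r, u(vowel)+7=b, e(vowel)+7=l.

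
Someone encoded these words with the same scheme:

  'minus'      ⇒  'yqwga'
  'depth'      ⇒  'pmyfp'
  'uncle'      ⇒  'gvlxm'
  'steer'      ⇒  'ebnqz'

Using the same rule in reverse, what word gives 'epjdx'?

sharp

Shifts by position in minus: pos 0: m→y (+12), pos 1: i→q (+8), pos 2: n→w (+9), pos 3: u→g (+12), pos 4: s→a (+8) — repeating every 3. The shifts repeat in a cycle of length 3: positions 0,1,… shift by +12, +8, +9, then the pattern repeats.
Undoing it on epjdx: e−12=s, p−8=h, j−9=a, d−12=r, x−8=p.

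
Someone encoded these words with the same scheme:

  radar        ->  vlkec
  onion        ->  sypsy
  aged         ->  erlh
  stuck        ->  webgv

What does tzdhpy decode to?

Shifts by position in radar: pos 0: r→v (+4), pos 1: a→l (+11), pos 2: d→k (+7), pos 3: a→e (+4), pos 4: r→c (+11) — repeating every 3. It's a Vigenère-style cipher with numeric key [4,11,7]: position i shifts by key[i mod 3].
Decoding tzdhpy: t−4=p, z−11=o, d−7=w, h−4=d, p−11=e, y−7=r.

powder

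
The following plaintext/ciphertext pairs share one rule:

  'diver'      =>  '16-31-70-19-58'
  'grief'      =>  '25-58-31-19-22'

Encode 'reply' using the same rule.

With a=1..z=26, the number is 3·pos + 4.
Applying it to reply: r=18→58, e=5→19, p=16→52, l=12→40, y=25→79.

58-19-52-40-79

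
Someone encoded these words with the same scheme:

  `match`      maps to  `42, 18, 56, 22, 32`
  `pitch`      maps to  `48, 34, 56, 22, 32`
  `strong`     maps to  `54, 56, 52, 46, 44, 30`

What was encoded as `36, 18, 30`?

jag

With a=1..z=26, the number is 2·pos + 16.
Undoing it on 36, 18, 30: 36→(36−16)÷2=10=j, 18→(18−16)÷2=1=a, 30→(30−16)÷2=7=g.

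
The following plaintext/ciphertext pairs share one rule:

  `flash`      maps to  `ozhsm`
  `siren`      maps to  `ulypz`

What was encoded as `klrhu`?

The output letters match the input read backwards, each shifted +7: flash reversed is hsalf. Read the word backwards and shift each letter +7.
Reversing it on klrhu: shift back: k−7=d, l−7=e, r−7=k, h−7=a, u−7=n → dekan; then reverse → naked.

naked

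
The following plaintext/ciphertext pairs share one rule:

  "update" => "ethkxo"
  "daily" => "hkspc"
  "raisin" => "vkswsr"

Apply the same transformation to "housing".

The rule splits by letter class: vowels +10, consonants +4.
Applying it to housing: h(cons)+4=l, o(vowel)+10=y, u(vowel)+10=e, s(cons)+4=w, i(vowel)+10=s, n(cons)+4=r, g(cons)+4=k.

lyewsrk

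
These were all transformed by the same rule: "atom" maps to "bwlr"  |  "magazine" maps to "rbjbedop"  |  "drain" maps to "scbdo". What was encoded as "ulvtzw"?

Each letter's alphabet position (a=0..z=25) is mapped through 23·x+1 mod 26 — an affine cipher.
Decoding ulvtzw: u(20)→17·(20−1)≡11=l; l(11)→17·(11−1)≡14=o; v(21)→17·(21−1)≡2=c; t(19)→17·(19−1)≡20=u; z(25)→17·(25−1)≡18=s; w(22)→17·(22−1)≡19=t (all mod 26).

locust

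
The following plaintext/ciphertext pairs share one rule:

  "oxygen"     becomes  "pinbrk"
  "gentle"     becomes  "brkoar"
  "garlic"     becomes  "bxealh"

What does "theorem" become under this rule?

ogrperf

o(14)→p(15) and x(23)→i(8) fit y≡5x+23 (mod 26); the inverse of 5 mod 26 is 21. Each letter's alphabet position (a=0..z=25) is mapped through 5·x+23 mod 26 — an affine cipher.
Applying it to theorem: t(19)→5·19+23≡14=o; h(7)→5·7+23≡6=g; e(4)→5·4+23≡17=r; o(14)→5·14+23≡15=p; r(17)→5·17+23≡4=e; e(4)→5·4+23≡17=r; m(12)→5·12+23≡5=f (all mod 26).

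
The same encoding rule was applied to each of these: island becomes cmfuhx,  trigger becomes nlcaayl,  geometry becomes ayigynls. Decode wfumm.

Each letter is shifted forward by 20 in the alphabet (a Caesar shift of +20).
Decoding wfumm: w−20=c, f−20=l, u−20=a, m−20=s, m−20=s.

class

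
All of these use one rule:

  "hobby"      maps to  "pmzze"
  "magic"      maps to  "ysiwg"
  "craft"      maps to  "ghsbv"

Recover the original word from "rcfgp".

lunch

Treating letters as 0–25, the rule is x ↦ 7x + 18 (mod 26).
Undoing it on rcfgp: r(17)→15·(17−18)≡11=l; c(2)→15·(2−18)≡20=u; f(5)→15·(5−18)≡13=n; g(6)→15·(6−18)≡2=c; p(15)→15·(15−18)≡7=h (all mod 26).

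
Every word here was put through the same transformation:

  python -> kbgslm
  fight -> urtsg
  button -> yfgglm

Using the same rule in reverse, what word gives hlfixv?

source

Each letter is replaced by its mirror in the alphabet: a↔z, b↔y, c↔x, and so on (the Atbash cipher).
Reversing it on hlfixv: h↔s, l↔o, f↔u, i↔r, x↔c, v↔e.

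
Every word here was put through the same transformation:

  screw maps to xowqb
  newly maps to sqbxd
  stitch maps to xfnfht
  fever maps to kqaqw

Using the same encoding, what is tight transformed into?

yulty

It's a Vigenère-style cipher with numeric key [5,12]: position i shifts by key[i mod 2].
Applying it to tight: t+5=y, i+12=u, g+5=l, h+12=t, t+5=y.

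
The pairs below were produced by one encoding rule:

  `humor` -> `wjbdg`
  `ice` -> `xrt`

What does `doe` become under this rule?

sdt

This is a Caesar cipher with shift 15.
Applying it to doe: d+15=s, o+15=d, e+15=t.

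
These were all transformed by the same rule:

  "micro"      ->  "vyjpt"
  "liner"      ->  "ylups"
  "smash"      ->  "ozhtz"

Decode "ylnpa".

The output letters match the input read backwards, each shifted +7: micro reversed is orcim. The word is reversed, then every letter is shifted forward by 7.
Decoding ylnpa: shift back: y−7=r, l−7=e, n−7=g, p−7=i, a−7=t → regit; then reverse → tiger.

tiger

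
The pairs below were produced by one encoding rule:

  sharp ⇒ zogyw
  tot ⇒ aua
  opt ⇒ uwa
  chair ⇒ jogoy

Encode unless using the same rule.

The shift depends on letter class: consonant s→z is +7, but vowel a→g is +6. The rule splits by letter class: vowels +6, consonants +7.
On unless: u(vowel)+6=a, n(cons)+7=u, l(cons)+7=s, e(vowel)+6=k, s(cons)+7=z, s(cons)+7=z.

auskzz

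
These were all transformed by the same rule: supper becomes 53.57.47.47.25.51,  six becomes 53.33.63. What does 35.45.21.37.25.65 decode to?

jockey

With a=1..z=26, the number is 2·pos + 15.
Undoing it on 35.45.21.37.25.65: 35→(35−15)÷2=10=j, 45→(45−15)÷2=15=o, 21→(21−15)÷2=3=c, 37→(37−15)÷2=11=k, 25→(25−15)÷2=5=e, 65→(65−15)÷2=25=y.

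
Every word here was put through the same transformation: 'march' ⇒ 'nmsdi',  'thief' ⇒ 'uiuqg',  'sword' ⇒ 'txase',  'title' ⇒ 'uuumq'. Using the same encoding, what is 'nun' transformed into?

Two shifts are in play — +12 for a/e/i/o/u, +1 for every other letter.
On nun: n(cons)+1=o, u(vowel)+12=g, n(cons)+1=o.

ogo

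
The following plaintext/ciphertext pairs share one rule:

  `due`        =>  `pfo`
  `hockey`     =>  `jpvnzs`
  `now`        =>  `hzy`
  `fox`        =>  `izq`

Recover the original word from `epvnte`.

The output letters match the input read backwards, each shifted +11: due reversed is eud. The word is reversed, then every letter is shifted forward by 11.
Decoding epvnte: shift back: e−11=t, p−11=e, v−11=k, n−11=c, t−11=i, e−11=t → tekcit; then reverse → ticket.

ticket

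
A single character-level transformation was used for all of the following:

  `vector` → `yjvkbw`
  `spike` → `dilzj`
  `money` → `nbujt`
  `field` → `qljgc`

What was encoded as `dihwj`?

v(21)→y(24) and e(4)→j(9) fit y≡7x+7 (mod 26); the inverse of 7 mod 26 is 15. Treating letters as 0–25, the rule is x ↦ 7x + 7 (mod 26).
Reversing it on dihwj: d(3)→15·(3−7)≡18=s; i(8)→15·(8−7)≡15=p; h(7)→15·(7−7)≡0=a; w(22)→15·(22−7)≡17=r; j(9)→15·(9−7)≡4=e (all mod 26).

spare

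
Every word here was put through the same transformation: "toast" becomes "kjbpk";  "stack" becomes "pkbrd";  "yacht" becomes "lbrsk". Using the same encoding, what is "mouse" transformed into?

tjfph

t(19)→k(10) and o(14)→j(9) fit y≡21x+1 (mod 26); the inverse of 21 mod 26 is 5. Each letter's alphabet position (a=0..z=25) is mapped through 21·x+1 mod 26 — an affine cipher.
Applying it to mouse: m(12)→21·12+1≡19=t; o(14)→21·14+1≡9=j; u(20)→21·20+1≡5=f; s(18)→21·18+1≡15=p; e(4)→21·4+1≡7=h (all mod 26).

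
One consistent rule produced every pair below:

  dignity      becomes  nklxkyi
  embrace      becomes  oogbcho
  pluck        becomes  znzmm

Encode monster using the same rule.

wqscvjb

Shifts by position in dignity: pos 0: d→n (+10), pos 1: i→k (+2), pos 2: g→l (+5), pos 3: n→x (+10), pos 4: i→k (+2), pos 5: t→y (+5) — repeating every 3. A repeating key of period 3 is used — shifts +10, +2, +5 over and over.
Applying it to monster: m+10=w, o+2=q, n+5=s, s+10=c, t+2=v, e+5=j, r+10=b.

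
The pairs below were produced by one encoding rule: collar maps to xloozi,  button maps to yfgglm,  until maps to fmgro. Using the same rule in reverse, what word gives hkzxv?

space

Letters are reflected about the middle of the alphabet (position → 25−position): Atbash.
Undoing it on hkzxv: h↔s, k↔p, z↔a, x↔c, v↔e.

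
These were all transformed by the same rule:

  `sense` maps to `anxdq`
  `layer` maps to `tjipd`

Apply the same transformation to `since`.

arxnq

Letter i (0-indexed) is shifted by i+8, so successive shifts are 8, 9, 10, ….
On since: s+8=a, i+9=r, n+10=x, c+11=n, e+12=q.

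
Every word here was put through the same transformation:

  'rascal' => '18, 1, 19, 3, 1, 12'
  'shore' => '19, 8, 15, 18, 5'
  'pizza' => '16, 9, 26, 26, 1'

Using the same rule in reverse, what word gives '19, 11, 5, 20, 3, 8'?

sketch

r is letter #18 and maps to 18: an offset of 0. Each letter is replaced by its alphabet position (a=1, b=2, …, z=26).
Undoing it on 19, 11, 5, 20, 3, 8: 19=s, 11=k, 5=e, 20=t, 3=c, 8=h.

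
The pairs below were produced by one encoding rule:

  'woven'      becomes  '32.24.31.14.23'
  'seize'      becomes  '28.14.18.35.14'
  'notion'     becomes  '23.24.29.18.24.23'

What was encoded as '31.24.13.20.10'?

vodka

Letters become their 1-based position plus 9 (so a→10, b→11, …).
Reversing it on 31.24.13.20.10: 31→(31−9)÷1=22=v, 24→(24−9)÷1=15=o, 13→(13−9)÷1=4=d, 20→(20−9)÷1=11=k, 10→(10−9)÷1=1=a.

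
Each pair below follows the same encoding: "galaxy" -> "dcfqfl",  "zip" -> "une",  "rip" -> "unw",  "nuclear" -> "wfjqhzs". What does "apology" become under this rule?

dltqtuf

The output letters match the input read backwards, each shifted +5: galaxy reversed is yxalag. Read the word backwards and shift each letter +5.
For apology: reverse → ygolopa; then shift: y+5=d, g+5=l, o+5=t, l+5=q, o+5=t, p+5=u, a+5=f.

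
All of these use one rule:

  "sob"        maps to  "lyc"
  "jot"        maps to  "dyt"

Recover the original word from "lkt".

The output letters match the input read backwards, each shifted +10: sob reversed is bos. The word is reversed, then every letter is shifted forward by 10.
Undoing it on lkt: shift back: l−10=b, k−10=a, t−10=j → baj; then reverse → jab.

jab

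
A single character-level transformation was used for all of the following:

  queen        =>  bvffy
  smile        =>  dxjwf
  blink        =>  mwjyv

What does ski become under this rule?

dvj

The shift depends on letter class: consonant q→b is +11, but vowel u→v is +1. The rule splits by letter class: vowels +1, consonants +11.
For ski: s(cons)+11=d, k(cons)+11=v, i(vowel)+1=j.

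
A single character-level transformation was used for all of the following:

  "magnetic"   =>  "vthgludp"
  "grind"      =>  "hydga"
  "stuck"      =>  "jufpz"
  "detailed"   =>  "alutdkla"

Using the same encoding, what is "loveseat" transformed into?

m(12)→v(21) and a(0)→t(19) fit y≡11x+19 (mod 26); the inverse of 11 mod 26 is 19. Treating letters as 0–25, the rule is x ↦ 11x + 19 (mod 26).
On loveseat: l(11)→11·11+19≡10=k; o(14)→11·14+19≡17=r; v(21)→11·21+19≡16=q; e(4)→11·4+19≡11=l; s(18)→11·18+19≡9=j; e(4)→11·4+19≡11=l; a(0)→11·0+19≡19=t; t(19)→11·19+19≡20=u (all mod 26).

krqljltu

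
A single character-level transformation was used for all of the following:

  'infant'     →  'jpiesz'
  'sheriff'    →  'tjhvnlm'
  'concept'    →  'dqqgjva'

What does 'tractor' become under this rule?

In infant: i→j is +1, n→p is +2, f→i is +3, a→e is +4 — the shift increases by 1 each position. Each letter shifts forward by (position + 1), i.e. 1, 2, 3, … — the shift grows by one for each successive letter.
On tractor: t+1=u, r+2=t, a+3=d, c+4=g, t+5=y, o+6=u, r+7=y.

utdgyuy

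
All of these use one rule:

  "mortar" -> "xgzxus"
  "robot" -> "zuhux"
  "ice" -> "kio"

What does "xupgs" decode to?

Read the word backwards and shift each letter +6.
Decoding xupgs: shift back: x−6=r, u−6=o, p−6=j, g−6=a, s−6=m → rojam; then reverse → major.

major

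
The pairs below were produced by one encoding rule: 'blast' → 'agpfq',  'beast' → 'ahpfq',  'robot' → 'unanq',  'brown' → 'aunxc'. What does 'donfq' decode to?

ghost

b(1)→a(0) and l(11)→g(6) fit y≡11x+15 (mod 26); the inverse of 11 mod 26 is 19. Treating letters as 0–25, the rule is x ↦ 11x + 15 (mod 26).
Undoing it on donfq: d(3)→19·(3−15)≡6=g; o(14)→19·(14−15)≡7=h; n(13)→19·(13−15)≡14=o; f(5)→19·(5−15)≡18=s; q(16)→19·(16−15)≡19=t (all mod 26).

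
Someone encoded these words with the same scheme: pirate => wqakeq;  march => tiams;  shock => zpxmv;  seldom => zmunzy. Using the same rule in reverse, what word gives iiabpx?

The shift increases by 1 at each position, starting from +7: 7, 8, 9, ….
Reversing it on iiabpx: i−7=b, i−8=a, a−9=r, b−10=r, p−11=e, x−12=l.

barrel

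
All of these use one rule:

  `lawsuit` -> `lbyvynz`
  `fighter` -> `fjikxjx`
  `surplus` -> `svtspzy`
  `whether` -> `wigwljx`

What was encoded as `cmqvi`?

close

The shift increases by 1 at each position, starting from +0: 0, 1, 2, ….
Decoding cmqvi: c−0=c, m−1=l, q−2=o, v−3=s, i−4=e.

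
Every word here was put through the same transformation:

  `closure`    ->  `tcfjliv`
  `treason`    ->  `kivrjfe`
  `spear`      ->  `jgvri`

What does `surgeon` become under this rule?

jlixvfe

Compare letters: c→t is +17, l→c is +17, o→f is +17 — a constant shift. It's a constant shift of +17 (ROT17).
On surgeon: s+17=j, u+17=l, r+17=i, g+17=x, e+17=v, o+17=f, n+17=e.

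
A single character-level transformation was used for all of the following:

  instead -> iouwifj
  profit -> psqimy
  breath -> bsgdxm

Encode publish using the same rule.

pvdomxn

In instead: i→i is +0, n→o is +1, s→u is +2, t→w is +3 — the shift increases by 1 each position. Each letter shifts forward by its position index (0, 1, 2, …) — the shift grows by one for each successive letter.
For publish: p+0=p, u+1=v, b+2=d, l+3=o, i+4=m, s+5=x, h+6=n.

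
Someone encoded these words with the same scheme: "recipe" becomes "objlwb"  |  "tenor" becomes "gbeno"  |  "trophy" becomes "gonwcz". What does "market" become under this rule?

vrodbg

Each letter's alphabet position (a=0..z=25) is mapped through 9·x+17 mod 26 — an affine cipher.
On market: m(12)→9·12+17≡21=v; a(0)→9·0+17≡17=r; r(17)→9·17+17≡14=o; k(10)→9·10+17≡3=d; e(4)→9·4+17≡1=b; t(19)→9·19+17≡6=g (all mod 26).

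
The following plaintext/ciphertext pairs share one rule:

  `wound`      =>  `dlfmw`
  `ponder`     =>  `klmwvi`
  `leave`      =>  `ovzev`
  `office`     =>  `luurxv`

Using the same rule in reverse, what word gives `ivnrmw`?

w(22)→d(3) and o(14)→l(11) fit y≡25x+25 (mod 26); the inverse of 25 mod 26 is 25. Each letter's alphabet position (a=0..z=25) is mapped through 25·x+25 mod 26 — an affine cipher.
Reversing it on ivnrmw: i(8)→25·(8−25)≡17=r; v(21)→25·(21−25)≡4=e; n(13)→25·(13−25)≡12=m; r(17)→25·(17−25)≡8=i; m(12)→25·(12−25)≡13=n; w(22)→25·(22−25)≡3=d (all mod 26).

remind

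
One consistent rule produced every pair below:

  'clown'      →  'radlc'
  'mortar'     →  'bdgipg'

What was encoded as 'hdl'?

sow

Compare letters: c→r is +15, l→a is +15, o→d is +15 — a constant shift. Each letter is shifted forward by 15 in the alphabet (a Caesar shift of +15).
Undoing it on hdl: h−15=s, d−15=o, l−15=w.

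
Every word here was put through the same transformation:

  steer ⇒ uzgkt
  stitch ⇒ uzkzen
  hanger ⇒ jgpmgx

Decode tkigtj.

regard

Shifts by position in steer: pos 0: s→u (+2), pos 1: t→z (+6), pos 2: e→g (+2), pos 3: e→k (+6) — repeating every 2. The shifts repeat in a cycle of length 2: positions 0,1,… shift by +2, +6, then the pattern repeats.
Decoding tkigtj: t−2=r, k−6=e, i−2=g, g−6=a, t−2=r, j−6=d.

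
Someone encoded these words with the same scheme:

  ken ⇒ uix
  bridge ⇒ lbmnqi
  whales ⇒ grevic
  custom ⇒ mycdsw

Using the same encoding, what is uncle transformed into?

The shift depends on letter class: consonant k→u is +10, but vowel e→i is +4. Two shifts are in play — +4 for a/e/i/o/u, +10 for every other letter.
For uncle: u(vowel)+4=y, n(cons)+10=x, c(cons)+10=m, l(cons)+10=v, e(vowel)+4=i.

yxmvi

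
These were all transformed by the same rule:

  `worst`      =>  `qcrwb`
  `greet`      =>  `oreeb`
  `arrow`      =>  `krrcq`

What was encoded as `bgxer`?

w(22)→q(16) and o(14)→c(2) fit y≡5x+10 (mod 26); the inverse of 5 mod 26 is 21. Each letter's alphabet position (a=0..z=25) is mapped through 5·x+10 mod 26 — an affine cipher.
Reversing it on bgxer: b(1)→21·(1−10)≡19=t; g(6)→21·(6−10)≡20=u; x(23)→21·(23−10)≡13=n; e(4)→21·(4−10)≡4=e; r(17)→21·(17−10)≡17=r (all mod 26).

tuner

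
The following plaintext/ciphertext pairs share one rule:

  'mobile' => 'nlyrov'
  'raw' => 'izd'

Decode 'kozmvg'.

Each pair mirrors across the alphabet (m↔n, o↔l, b↔y): positions sum to 25. This is the alphabet-reversal cipher (Atbash): a becomes z, b becomes y, etc.
Reversing it on kozmvg: k↔p, o↔l, z↔a, m↔n, v↔e, g↔t.

planet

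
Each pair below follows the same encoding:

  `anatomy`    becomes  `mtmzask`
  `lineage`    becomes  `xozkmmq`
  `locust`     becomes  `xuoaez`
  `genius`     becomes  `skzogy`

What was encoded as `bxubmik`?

privacy

Shifts by position in anatomy: pos 0: a→m (+12), pos 1: n→t (+6), pos 2: a→m (+12), pos 3: t→z (+6) — repeating every 2. The shifts repeat in a cycle of length 2: positions 0,1,… shift by +12, +6, then the pattern repeats.
Reversing it on bxubmik: b−12=p, x−6=r, u−12=i, b−6=v, m−12=a, i−6=c, k−12=y.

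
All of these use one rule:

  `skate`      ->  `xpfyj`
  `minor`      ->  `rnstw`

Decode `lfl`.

gag

Compare letters: s→x is +5, k→p is +5, a→f is +5 — a constant shift. This is a Caesar cipher with shift 5.
Reversing it on lfl: l−5=g, f−5=a, l−5=g.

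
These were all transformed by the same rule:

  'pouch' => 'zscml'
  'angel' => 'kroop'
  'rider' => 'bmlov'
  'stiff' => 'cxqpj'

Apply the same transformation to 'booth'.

lswdl

Shifts by position in pouch: pos 0: p→z (+10), pos 1: o→s (+4), pos 2: u→c (+8), pos 3: c→m (+10), pos 4: h→l (+4) — repeating every 3. A repeating key of period 3 is used — shifts +10, +4, +8 over and over.
Applying it to booth: b+10=l, o+4=s, o+8=w, t+10=d, h+4=l.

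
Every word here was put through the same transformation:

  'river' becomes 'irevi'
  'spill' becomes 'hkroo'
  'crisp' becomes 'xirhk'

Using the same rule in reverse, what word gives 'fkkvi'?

upper

Each pair mirrors across the alphabet (r↔i, i↔r, v↔e): positions sum to 25. This is the alphabet-reversal cipher (Atbash): a becomes z, b becomes y, etc.
Reversing it on fkkvi: f↔u, k↔p, k↔p, v↔e, i↔r.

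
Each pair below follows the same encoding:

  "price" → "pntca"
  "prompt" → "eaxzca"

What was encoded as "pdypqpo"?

Read the word backwards and shift each letter +11.
Reversing it on pdypqpo: shift back: p−11=e, d−11=s, y−11=n, p−11=e, q−11=f, p−11=e, o−11=d → esnefed; then reverse → defense.

defense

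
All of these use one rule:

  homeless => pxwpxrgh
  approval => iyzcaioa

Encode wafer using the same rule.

In homeless: h→p is +8, o→x is +9, m→w is +10, e→p is +11 — the shift increases by 1 each position. The shift increases by 1 at each position, starting from +8: 8, 9, 10, ….
For wafer: w+8=e, a+9=j, f+10=p, e+11=p, r+12=d.

ejppd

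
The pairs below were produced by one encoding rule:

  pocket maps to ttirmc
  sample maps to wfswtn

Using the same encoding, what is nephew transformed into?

In pocket: p→t is +4, o→t is +5, c→i is +6, k→r is +7 — the shift increases by 1 each position. The shift increases by 1 at each position, starting from +4: 4, 5, 6, ….
For nephew: n+4=r, e+5=j, p+6=v, h+7=o, e+8=m, w+9=f.

rjvomf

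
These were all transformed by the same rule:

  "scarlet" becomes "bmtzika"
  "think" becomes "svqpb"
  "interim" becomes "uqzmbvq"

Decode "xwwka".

scoop

The output letters match the input read backwards, each shifted +8: scarlet reversed is telracs. The word is reversed, then every letter is shifted forward by 8.
Undoing it on xwwka: shift back: x−8=p, w−8=o, w−8=o, k−8=c, a−8=s → poocs; then reverse → scoop.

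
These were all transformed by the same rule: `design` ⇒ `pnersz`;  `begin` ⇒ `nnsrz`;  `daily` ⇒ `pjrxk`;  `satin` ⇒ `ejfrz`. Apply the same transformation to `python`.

bkftxz

Two shifts are in play — +9 for a/e/i/o/u, +12 for every other letter.
On python: p(cons)+12=b, y(cons)+12=k, t(cons)+12=f, h(cons)+12=t, o(vowel)+9=x, n(cons)+12=z.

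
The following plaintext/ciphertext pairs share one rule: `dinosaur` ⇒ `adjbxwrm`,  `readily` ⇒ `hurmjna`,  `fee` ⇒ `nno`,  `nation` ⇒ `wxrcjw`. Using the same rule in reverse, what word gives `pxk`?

bog

The word is reversed, then every letter is shifted forward by 9.
Undoing it on pxk: shift back: p−9=g, x−9=o, k−9=b → gob; then reverse → bog.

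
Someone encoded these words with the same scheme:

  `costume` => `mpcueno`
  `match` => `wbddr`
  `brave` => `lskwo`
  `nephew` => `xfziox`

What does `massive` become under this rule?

wbctswo

Shifts by position in costume: pos 0: c→m (+10), pos 1: o→p (+1), pos 2: s→c (+10), pos 3: t→u (+1) — repeating every 2. It's a Vigenère-style cipher with numeric key [10,1]: position i shifts by key[i mod 2].
On massive: m+10=w, a+1=b, s+10=c, s+1=t, i+10=s, v+1=w, e+10=o.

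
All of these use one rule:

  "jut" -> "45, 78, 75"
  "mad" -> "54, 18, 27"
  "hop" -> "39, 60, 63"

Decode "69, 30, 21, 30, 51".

With a=1..z=26, the number is 3·pos + 15.
Decoding 69, 30, 21, 30, 51: 69→(69−15)÷3=18=r, 30→(30−15)÷3=5=e, 21→(21−15)÷3=2=b, 30→(30−15)÷3=5=e, 51→(51−15)÷3=12=l.

rebel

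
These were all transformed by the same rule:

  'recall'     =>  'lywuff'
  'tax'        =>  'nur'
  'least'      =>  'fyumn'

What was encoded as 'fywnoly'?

Compare letters: r→l is +20, e→y is +20, c→w is +20 — a constant shift. It's a constant shift of +20 (ROT20).
Decoding fywnoly: f−20=l, y−20=e, w−20=c, n−20=t, o−20=u, l−20=r, y−20=e.

lecture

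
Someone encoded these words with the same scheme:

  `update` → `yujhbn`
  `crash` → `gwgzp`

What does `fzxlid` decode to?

bureau

In update: u→y is +4, p→u is +5, d→j is +6, a→h is +7 — the shift increases by 1 each position. Each letter shifts forward by (position + 4), i.e. 4, 5, 6, … — the shift grows by one for each successive letter.
Undoing it on fzxlid: f−4=b, z−5=u, x−6=r, l−7=e, i−8=a, d−9=u.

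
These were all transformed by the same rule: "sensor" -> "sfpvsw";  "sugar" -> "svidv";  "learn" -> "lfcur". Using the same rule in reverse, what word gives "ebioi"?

eagle

The shift increases by 1 at each position, starting from +0: 0, 1, 2, ….
Decoding ebioi: e−0=e, b−1=a, i−2=g, o−3=l, i−4=e.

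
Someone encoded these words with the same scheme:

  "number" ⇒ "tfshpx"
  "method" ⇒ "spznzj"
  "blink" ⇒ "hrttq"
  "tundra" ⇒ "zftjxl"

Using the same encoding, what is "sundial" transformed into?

yftjtlr

The shift depends on letter class: consonant n→t is +6, but vowel u→f is +11. Vowels shift forward by 11 and consonants shift forward by 6.
For sundial: s(cons)+6=y, u(vowel)+11=f, n(cons)+6=t, d(cons)+6=j, i(vowel)+11=t, a(vowel)+11=l, l(cons)+6=r.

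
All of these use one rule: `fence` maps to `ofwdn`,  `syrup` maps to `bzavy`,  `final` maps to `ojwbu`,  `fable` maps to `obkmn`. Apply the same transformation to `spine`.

bqron

Shifts by position in fence: pos 0: f→o (+9), pos 1: e→f (+1), pos 2: n→w (+9), pos 3: c→d (+1) — repeating every 2. It's a Vigenère-style cipher with numeric key [9,1]: position i shifts by key[i mod 2].
Applying it to spine: s+9=b, p+1=q, i+9=r, n+1=o, e+9=n.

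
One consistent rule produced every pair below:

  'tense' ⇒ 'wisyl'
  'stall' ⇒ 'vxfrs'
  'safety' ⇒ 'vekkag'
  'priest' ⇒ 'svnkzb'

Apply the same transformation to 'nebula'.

In tense: t→w is +3, e→i is +4, n→s is +5, s→y is +6 — the shift increases by 1 each position. Each letter shifts forward by (position + 3), i.e. 3, 4, 5, … — the shift grows by one for each successive letter.
On nebula: n+3=q, e+4=i, b+5=g, u+6=a, l+7=s, a+8=i.

qigasi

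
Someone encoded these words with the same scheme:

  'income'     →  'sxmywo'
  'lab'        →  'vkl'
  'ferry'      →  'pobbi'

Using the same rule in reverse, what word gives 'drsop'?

This is a Caesar cipher with shift 10.
Undoing it on drsop: d−10=t, r−10=h, s−10=i, o−10=e, p−10=f.

thief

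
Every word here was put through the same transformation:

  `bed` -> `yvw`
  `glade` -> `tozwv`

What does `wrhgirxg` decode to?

district

Each pair mirrors across the alphabet (b↔y, e↔v, d↔w): positions sum to 25. This is the alphabet-reversal cipher (Atbash): a becomes z, b becomes y, etc.
Reversing it on wrhgirxg: w↔d, r↔i, h↔s, g↔t, i↔r, r↔i, x↔c, g↔t.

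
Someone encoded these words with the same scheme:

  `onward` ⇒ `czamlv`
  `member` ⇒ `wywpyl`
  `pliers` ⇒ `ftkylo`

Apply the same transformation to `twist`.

This is an affine cipher: with a=0,…,z=25, each position x becomes (3x+12) mod 26.
For twist: t(19)→3·19+12≡17=r; w(22)→3·22+12≡0=a; i(8)→3·8+12≡10=k; s(18)→3·18+12≡14=o; t(19)→3·19+12≡17=r (all mod 26).

rakor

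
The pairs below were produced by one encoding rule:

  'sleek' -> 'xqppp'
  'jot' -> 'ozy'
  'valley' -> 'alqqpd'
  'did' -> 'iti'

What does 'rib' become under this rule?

wtg

Vowels shift forward by 11 and consonants shift forward by 5.
Applying it to rib: r(cons)+5=w, i(vowel)+11=t, b(cons)+5=g.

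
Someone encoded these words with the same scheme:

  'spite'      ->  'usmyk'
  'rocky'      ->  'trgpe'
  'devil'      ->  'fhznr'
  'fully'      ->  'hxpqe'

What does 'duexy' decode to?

brass

In spite: s→u is +2, p→s is +3, i→m is +4, t→y is +5 — the shift increases by 1 each position. The shift increases by 1 at each position, starting from +2: 2, 3, 4, ….
Undoing it on duexy: d−2=b, u−3=r, e−4=a, x−5=s, y−6=s.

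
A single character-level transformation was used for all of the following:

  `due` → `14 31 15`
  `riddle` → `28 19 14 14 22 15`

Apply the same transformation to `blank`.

d is letter #4 and maps to 14: an offset of 10. Each letter is replaced by its alphabet position (a=1..z=26) + 10.
Applying it to blank: b=2→12, l=12→22, a=1→11, n=14→24, k=11→21.

12 22 11 24 21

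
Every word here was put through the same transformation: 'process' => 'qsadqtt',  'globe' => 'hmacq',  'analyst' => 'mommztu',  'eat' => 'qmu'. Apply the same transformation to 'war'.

The shift depends on letter class: consonant p→q is +1, but vowel o→a is +12. Vowels shift forward by 12 and consonants shift forward by 1.
For war: w(cons)+1=x, a(vowel)+12=m, r(cons)+1=s.

xms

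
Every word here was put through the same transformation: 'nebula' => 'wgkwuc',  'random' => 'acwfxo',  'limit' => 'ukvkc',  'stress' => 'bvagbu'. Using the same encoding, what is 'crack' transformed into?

ltjet

Shifts by position in nebula: pos 0: n→w (+9), pos 1: e→g (+2), pos 2: b→k (+9), pos 3: u→w (+2) — repeating every 2. It's a Vigenère-style cipher with numeric key [9,2]: position i shifts by key[i mod 2].
Applying it to crack: c+9=l, r+2=t, a+9=j, c+2=e, k+9=t.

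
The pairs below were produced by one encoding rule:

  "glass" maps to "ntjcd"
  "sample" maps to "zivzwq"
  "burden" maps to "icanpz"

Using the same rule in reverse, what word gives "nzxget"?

Letter i (0-indexed) is shifted by i+7, so successive shifts are 7, 8, 9, ….
Reversing it on nzxget: n−7=g, z−8=r, x−9=o, g−10=w, e−11=t, t−12=h.

growth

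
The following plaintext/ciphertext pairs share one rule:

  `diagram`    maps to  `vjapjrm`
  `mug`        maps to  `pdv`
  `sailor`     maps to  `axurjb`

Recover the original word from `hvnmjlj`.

The output letters match the input read backwards, each shifted +9: diagram reversed is margaid. The word is reversed, then every letter is shifted forward by 9.
Decoding hvnmjlj: shift back: h−9=y, v−9=m, n−9=e, m−9=d, j−9=a, l−9=c, j−9=a → ymedaca; then reverse → academy.

academy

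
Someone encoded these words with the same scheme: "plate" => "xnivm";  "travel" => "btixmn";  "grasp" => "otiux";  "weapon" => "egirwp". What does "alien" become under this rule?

Shifts by position in plate: pos 0: p→x (+8), pos 1: l→n (+2), pos 2: a→i (+8), pos 3: t→v (+2) — repeating every 2. It's a Vigenère-style cipher with numeric key [8,2]: position i shifts by key[i mod 2].
For alien: a+8=i, l+2=n, i+8=q, e+2=g, n+8=v.

inqgv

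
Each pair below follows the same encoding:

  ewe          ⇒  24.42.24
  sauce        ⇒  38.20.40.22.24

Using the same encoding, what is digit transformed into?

e is letter #5 and maps to 24: an offset of 19. The number is (letter's place in the alphabet, a=1) + 19.
On digit: d=4→23, i=9→28, g=7→26, i=9→28, t=20→39.

23.28.26.28.39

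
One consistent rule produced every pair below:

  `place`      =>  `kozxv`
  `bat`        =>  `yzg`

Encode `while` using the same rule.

dsrov

Each letter is replaced by its mirror in the alphabet: a↔z, b↔y, c↔x, and so on (the Atbash cipher).
Applying it to while: w↔d, h↔s, i↔r, l↔o, e↔v.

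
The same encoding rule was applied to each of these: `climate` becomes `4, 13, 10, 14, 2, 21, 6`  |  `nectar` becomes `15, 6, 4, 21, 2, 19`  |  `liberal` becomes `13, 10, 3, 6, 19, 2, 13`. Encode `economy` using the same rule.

The number is (letter's place in the alphabet, a=1) + 1.
Applying it to economy: e=5→6, c=3→4, o=15→16, n=14→15, o=15→16, m=13→14, y=25→26.

6, 4, 16, 15, 16, 14, 26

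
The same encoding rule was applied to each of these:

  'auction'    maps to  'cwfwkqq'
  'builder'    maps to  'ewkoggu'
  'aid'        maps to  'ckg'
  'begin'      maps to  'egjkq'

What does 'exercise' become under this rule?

gagufkvg

Vowels shift forward by 2 and consonants shift forward by 3.
On exercise: e(vowel)+2=g, x(cons)+3=a, e(vowel)+2=g, r(cons)+3=u, c(cons)+3=f, i(vowel)+2=k, s(cons)+3=v, e(vowel)+2=g.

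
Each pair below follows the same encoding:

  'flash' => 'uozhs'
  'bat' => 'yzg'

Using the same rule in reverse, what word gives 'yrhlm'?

bison

Each pair mirrors across the alphabet (f↔u, l↔o, a↔z): positions sum to 25. Letters are reflected about the middle of the alphabet (position → 25−position): Atbash.
Undoing it on yrhlm: y↔b, r↔i, h↔s, l↔o, m↔n.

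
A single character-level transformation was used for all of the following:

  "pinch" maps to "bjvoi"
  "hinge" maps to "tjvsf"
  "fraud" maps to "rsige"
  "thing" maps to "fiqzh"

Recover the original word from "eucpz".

study

Shifts by position in pinch: pos 0: p→b (+12), pos 1: i→j (+1), pos 2: n→v (+8), pos 3: c→o (+12), pos 4: h→i (+1) — repeating every 3. A repeating key of period 3 is used — shifts +12, +1, +8 over and over.
Reversing it on eucpz: e−12=s, u−1=t, c−8=u, p−12=d, z−1=y.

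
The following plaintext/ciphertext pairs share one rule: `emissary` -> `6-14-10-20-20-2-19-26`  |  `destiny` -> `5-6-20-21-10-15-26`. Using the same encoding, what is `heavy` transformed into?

9-6-2-23-26

The number is (letter's place in the alphabet, a=1) + 1.
Applying it to heavy: h=8→9, e=5→6, a=1→2, v=22→23, y=25→26.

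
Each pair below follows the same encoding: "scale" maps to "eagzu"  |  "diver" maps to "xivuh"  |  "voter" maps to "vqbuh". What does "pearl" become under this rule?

s(18)→e(4) and c(2)→a(0) fit y≡23x+6 (mod 26); the inverse of 23 mod 26 is 17. Each letter's alphabet position (a=0..z=25) is mapped through 23·x+6 mod 26 — an affine cipher.
For pearl: p(15)→23·15+6≡13=n; e(4)→23·4+6≡20=u; a(0)→23·0+6≡6=g; r(17)→23·17+6≡7=h; l(11)→23·11+6≡25=z (all mod 26).

nughz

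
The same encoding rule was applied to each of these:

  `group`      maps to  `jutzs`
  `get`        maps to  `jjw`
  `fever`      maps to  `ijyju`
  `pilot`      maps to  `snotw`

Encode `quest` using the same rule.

The shift depends on letter class: consonant g→j is +3, but vowel o→t is +5. The rule splits by letter class: vowels +5, consonants +3.
For quest: q(cons)+3=t, u(vowel)+5=z, e(vowel)+5=j, s(cons)+3=v, t(cons)+3=w.

tzjvw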